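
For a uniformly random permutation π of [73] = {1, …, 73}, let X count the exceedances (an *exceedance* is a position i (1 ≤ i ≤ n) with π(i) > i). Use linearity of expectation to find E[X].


Write X = Σ_{i=1}^{73} X_i, where X_i = 1_{π(i) > i}.
For each fixed i, π(i) is uniform over {1, …, 73} (marginal of a uniform permutation), so P[π(i) > i] = (n − i)/n. Summing: Σ_{i=1}^{73} (n − i)/n = (0 + 1 + … + 72)/73 = 73(73 − 1)/(2·73) = (73 − 1)/2.
Hence E[X] = Σ_{i=1}^{73} (73 − i)/73 = 36 ≈ 36.00000.

E[X] = 36 = 36.00000.


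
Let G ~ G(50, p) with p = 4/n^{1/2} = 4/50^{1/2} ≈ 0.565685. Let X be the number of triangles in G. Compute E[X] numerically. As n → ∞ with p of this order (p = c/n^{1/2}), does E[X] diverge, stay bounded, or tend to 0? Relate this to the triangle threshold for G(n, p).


Number of potential triangles: C(50, 3) = 19600.
Each occurs with probability p³ ≈ (0.565685)³ ≈ 1.81019336e-01.
By linearity: E[X] = C(50, 3)·p³ ≈ 19600 · 1.81019336e-01 ≈ 3547.978985.
Since α = 1/2 < 1, p = c/n^{1/2} ≫ 1/n is above the triangle threshold p ~ 1/n. Asymptotically E[X] ~ (c³/6)·n^{3(1−α)} = (4³/6)·n^{1.5} → ∞; triangles are abundant w.h.p.

E[X] ≈ 3547.978985; in regime p = Θ(1/n^{1/2}) E[X] diverges (above the triangle threshold p ~ 1/n).


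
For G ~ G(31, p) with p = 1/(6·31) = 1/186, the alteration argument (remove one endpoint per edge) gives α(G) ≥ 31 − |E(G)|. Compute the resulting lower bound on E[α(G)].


E[|E(G)|] = C(31, 2)·p = 465 · (1/186) = 5/2.
E[α(G)] ≥ n − E[|E(G)|] = 31 − 5/2 = 57/2.
Numerically: ≈ 28.5000.
(This is only a lower bound; the true E[α(G)] may be larger.)

E[α(G)] ≥ 57/2 ≈ 28.5000.


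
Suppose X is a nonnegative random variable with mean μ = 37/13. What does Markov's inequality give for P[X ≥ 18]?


μ = E[X] = 37/13, a = 18.
Markov: P[X ≥ 18] ≤ μ/a = (37/13)/18 = 37/234.
Numerically: ≈ 0.158120.
(Since a = 18 > μ = 2.846154, the bound 37/234 is < 1 and informative.)

P[X ≥ 18] ≤ 37/234 ≈ 0.158120.


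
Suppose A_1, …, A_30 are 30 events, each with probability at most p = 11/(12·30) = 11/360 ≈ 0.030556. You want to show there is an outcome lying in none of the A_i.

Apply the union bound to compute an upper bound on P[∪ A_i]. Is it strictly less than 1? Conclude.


Union bound: P[∪_{i=1}^{30} A_i] ≤ Σ_i P[A_i] ≤ 30·p = 30·(11/360) = 11/12.
Numerically: 11/12 ≈ 0.916667.
Is 11/12 < 1? YES.
Since P[∪ A_i] ≤ 11/12 < 1, the complement has P[∩ A_i^c] ≥ 1 − 11/12 = 1/12 > 0, so some outcome avoids every A_i.

30·p = 11/12 ≈ 0.916667; existence CERTIFIED by the union bound.


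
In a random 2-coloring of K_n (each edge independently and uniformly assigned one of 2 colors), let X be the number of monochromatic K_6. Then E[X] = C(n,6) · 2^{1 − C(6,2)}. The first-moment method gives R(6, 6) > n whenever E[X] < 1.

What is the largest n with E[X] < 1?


We need C(n, 6) · 2^{1 − 15} < 1, i.e. C(n, 6) < 2^{15 − 1} = 16384.
Check values of n near the boundary:
  n = 12: C(12, 6) = 924; 924 < 16384? YES
  n = 13: C(13, 6) = 1716; 1716 < 16384? YES
  n = 14: C(14, 6) = 3003; 3003 < 16384? YES
  n = 15: C(15, 6) = 5005; 5005 < 16384? YES
  n = 16: C(16, 6) = 8008; 8008 < 16384? YES
  n = 17: C(17, 6) = 12376; 12376 < 16384? YES
  n = 18: C(18, 6) = 18564; 18564 < 16384? NO
  n = 19: C(19, 6) = 27132; 27132 < 16384? NO
The largest n with C(n, 6) < 16384 is n = 17 (where E[X] = 1547/2048 ≈ 0.7554). Hence R(6, 6) > 17, i.e. R(6, 6) ≥ 18.

Largest n = 17; hence R(6, 6) > 17.


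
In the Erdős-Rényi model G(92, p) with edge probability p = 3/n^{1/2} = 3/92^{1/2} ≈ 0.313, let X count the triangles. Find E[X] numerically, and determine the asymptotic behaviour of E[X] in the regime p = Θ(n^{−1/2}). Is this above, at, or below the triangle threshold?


Number of potential triangles: C(92, 3) = 125580.
Each occurs with probability p³ ≈ (0.313)³ ≈ 3.05972e-02.
By linearity: E[X] = C(92, 3)·p³ ≈ 125580 · 3.05972e-02 ≈ 3842.399.
Since α = 1/2 < 1, p = c/n^{1/2} ≫ 1/n is above the triangle threshold p ~ 1/n. Asymptotically E[X] ~ (c³/6)·n^{3(1−α)} = (3³/6)·n^{1.5} → ∞; triangles are abundant w.h.p.

E[X] ≈ 3842.399; in regime p = Θ(1/n^{1/2}) E[X] diverges (above the triangle threshold p ~ 1/n).


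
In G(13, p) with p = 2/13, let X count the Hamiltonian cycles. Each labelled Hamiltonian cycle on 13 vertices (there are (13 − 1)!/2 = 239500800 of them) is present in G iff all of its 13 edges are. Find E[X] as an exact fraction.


K_13 has (13 − 1)!/2 = 239500800 labelled Hamiltonian cycles.
For each such Hamiltonian cycle H, let X_H = 1 if all 13 edges of H are present in G. Then P[X_H = 1] = p^{13} = (2/13)^{13} = 8192/302875106592253.
Summing the indicators: E[X] = Σ_H E[X_H] = 239500800 · p^{13} = 239500800 · 8192/302875106592253 = 1961990553600/302875106592253.
Numerically: E[X] ≈ 0.006478.

E[X] = 239500800 · (2/13)^{13} = 1961990553600/302875106592253 ≈ 0.006478.


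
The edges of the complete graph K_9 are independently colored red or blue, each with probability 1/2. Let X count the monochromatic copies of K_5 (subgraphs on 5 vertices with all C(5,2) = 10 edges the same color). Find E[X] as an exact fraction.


Let X = Σ_S X_S over the C(9, 5) = 126 subsets S of size 5, where X_S = 1 if the K_5 on S is monochromatic.
For a fixed S, the K_5 on S has C(5, 2) = 10 edges. P[all 10 edges red] = (1/2)^10, and likewise for blue, so P[monochromatic] = 2·(1/2)^10 = 2^{1 − 10} = 1/512.
By linearity: E[X] = C(9, 5) · 2^{1 − 10} = 126 · 1/512 = 63/256.
Numerically: E[X] ≈ 0.2461.

E[X] = C(9,5)·2^(1−C(5,2)) = 63/256 ≈ 0.2461.


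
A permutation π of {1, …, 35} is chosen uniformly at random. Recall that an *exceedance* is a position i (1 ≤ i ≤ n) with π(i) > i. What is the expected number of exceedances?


Write X = Σ_{i=1}^{35} X_i, where X_i = 1_{π(i) > i}.
For each fixed i, π(i) is uniform over {1, …, 35} (marginal of a uniform permutation), so P[π(i) > i] = (n − i)/n. Summing: Σ_{i=1}^{35} (n − i)/n = (0 + 1 + … + 34)/35 = 35(35 − 1)/(2·35) = (35 − 1)/2.
Hence E[X] = Σ_{i=1}^{35} (35 − i)/35 = 17 ≈ 17.000.

E[X] = 17 = 17.000.


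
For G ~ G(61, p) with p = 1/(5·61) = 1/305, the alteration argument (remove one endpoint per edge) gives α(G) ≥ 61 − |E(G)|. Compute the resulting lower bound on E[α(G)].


E[|E(G)|] = C(61, 2)·p = 1830 · (1/305) = 6.
E[α(G)] ≥ n − E[|E(G)|] = 61 − 6 = 55.
Numerically: ≈ 55.0000.
(This is only a lower bound; the true E[α(G)] may be larger.)

E[α(G)] ≥ 55 ≈ 55.0000.


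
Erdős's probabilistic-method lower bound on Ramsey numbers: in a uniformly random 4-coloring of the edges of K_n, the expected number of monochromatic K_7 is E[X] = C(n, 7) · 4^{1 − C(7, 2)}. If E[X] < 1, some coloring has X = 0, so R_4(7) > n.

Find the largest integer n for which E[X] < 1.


We need C(n, 7) · 4^{1 − 21} < 1, i.e. C(n, 7) < 4^{21 − 1} = 1099511627776.
Check values of n near the boundary:
  n = 179: C(179, 7) = 1037437234460; 1037437234460 < 1099511627776? YES
  n = 180: C(180, 7) = 1079414463600; 1079414463600 < 1099511627776? YES
  n = 181: C(181, 7) = 1122839183400; 1122839183400 < 1099511627776? NO
The largest n with C(n, 7) < 1099511627776 is n = 180 (where E[X] = 67463403975/68719476736 ≈ 0.9817217). Hence R_4(7) > 180, i.e. R_4(7) ≥ 181.

Largest n = 180; hence R_4(7) > 180.


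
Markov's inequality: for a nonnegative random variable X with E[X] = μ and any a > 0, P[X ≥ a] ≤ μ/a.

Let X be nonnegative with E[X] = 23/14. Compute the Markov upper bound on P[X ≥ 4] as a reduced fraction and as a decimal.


μ = E[X] = 23/14, a = 4.
Markov: P[X ≥ 4] ≤ μ/a = (23/14)/4 = 23/56.
Numerically: ≈ 0.4107.
(Since a = 4 > μ = 1.6429, the bound 23/56 is < 1 and informative.)

P[X ≥ 4] ≤ 23/56 ≈ 0.4107.


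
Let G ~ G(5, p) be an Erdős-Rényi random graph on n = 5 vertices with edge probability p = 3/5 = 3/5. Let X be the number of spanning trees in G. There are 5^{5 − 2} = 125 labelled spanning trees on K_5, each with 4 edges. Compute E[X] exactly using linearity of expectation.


K_5 has 5^{5 − 2} = 125 labelled spanning trees.
For each such spanning tree H, let X_H = 1 if all 4 edges of H are present in G. Then P[X_H = 1] = p^{4} = (3/5)^{4} = 81/625.
Summing the indicators: E[X] = Σ_H E[X_H] = 125 · p^{4} = 125 · 81/625 = 81/5.
Numerically: E[X] ≈ 16.2.

E[X] = 125 · (3/5)^{4} = 81/5 ≈ 16.2.


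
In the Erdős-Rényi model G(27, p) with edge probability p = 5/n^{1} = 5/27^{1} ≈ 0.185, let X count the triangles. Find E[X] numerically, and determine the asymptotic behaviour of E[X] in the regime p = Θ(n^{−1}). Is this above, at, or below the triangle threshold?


Number of potential triangles: C(27, 3) = 2925.
Each occurs with probability p³ ≈ (0.185)³ ≈ 6.35066e-03.
By linearity: E[X] = C(27, 3)·p³ ≈ 2925 · 6.35066e-03 ≈ 18.576.
Here α = 1, so p = 5/n is exactly at the triangle threshold p ~ 1/n. Asymptotically E[X] → c³/6 = 5³/6 = 125/6 ≈ 20.833, a bounded constant. In this regime the triangle count is asymptotically Poisson(c³/6).

E[X] ≈ 18.576; in regime p = Θ(1/n^{1}) E[X] stays bounded (at the triangle threshold p ~ 1/n).


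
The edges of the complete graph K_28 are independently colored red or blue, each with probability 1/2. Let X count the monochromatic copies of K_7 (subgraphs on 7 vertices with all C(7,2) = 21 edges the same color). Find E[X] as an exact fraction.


Let X = Σ_S X_S over the C(28, 7) = 1184040 subsets S of size 7, where X_S = 1 if the K_7 on S is monochromatic.
For a fixed S, the K_7 on S has C(7, 2) = 21 edges. P[all 21 edges red] = (1/2)^21, and likewise for blue, so P[monochromatic] = 2·(1/2)^21 = 2^{1 − 21} = 1/1048576.
Summing: E[X] = C(28, 7) · 2^{1 − 21} = 1184040 · 1/1048576 = 148005/131072.
Numerically: E[X] ≈ 1.129189.

E[X] = C(28,7)·2^(1−C(7,2)) = 148005/131072 ≈ 1.129189.


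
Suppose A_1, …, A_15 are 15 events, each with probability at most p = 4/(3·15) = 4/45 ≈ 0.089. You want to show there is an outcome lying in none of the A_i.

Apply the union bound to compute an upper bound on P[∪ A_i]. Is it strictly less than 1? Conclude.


Union bound: P[∪_{i=1}^{15} A_i] ≤ Σ_i P[A_i] ≤ 15·p = 15·(4/45) = 4/3.
Numerically: 4/3 ≈ 1.333.
Is 4/3 < 1? NO.
Since the bound 4/3 is ≥ 1, the union bound is uninformative here; it does NOT by itself certify existence.

15·p = 4/3 ≈ 1.333; existence NOT certified by the union bound.


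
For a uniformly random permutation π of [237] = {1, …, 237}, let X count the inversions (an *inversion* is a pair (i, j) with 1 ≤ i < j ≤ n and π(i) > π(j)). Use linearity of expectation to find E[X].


Write X = Σ X_I over the C(237, 2) = 27966 pairs i < j, with X_I the indicator of one inversion.
There are 27966 indicators.
For each fixed pair i < j, the values π(i) and π(j) are two distinct elements of {1, …, 237} in uniformly random order; by symmetry P[π(i) > π(j)] = 1/2.
By linearity: E[X] = 27966 · (1/2) = C(237, 2) · (1/2) = 27966/2 = 13983 ≈ 13983.000.

E[X] = 13983 = 13983.000.


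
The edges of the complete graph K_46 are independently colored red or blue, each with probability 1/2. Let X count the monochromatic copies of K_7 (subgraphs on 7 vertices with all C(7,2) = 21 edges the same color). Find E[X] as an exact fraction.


Let X = Σ_S X_S over the C(46, 7) = 53524680 subsets S of size 7, where X_S = 1 if the K_7 on S is monochromatic.
For a fixed S, the K_7 on S has C(7, 2) = 21 edges. P[all 21 edges red] = (1/2)^21, and likewise for blue, so P[monochromatic] = 2·(1/2)^21 = 2^{1 − 21} = 1/1048576.
By linearity: E[X] = C(46, 7) · 2^{1 − 21} = 53524680 · 1/1048576 = 6690585/131072.
Numerically: E[X] ≈ 51.045113.

E[X] = C(46,7)·2^(1−C(7,2)) = 6690585/131072 ≈ 51.045113.


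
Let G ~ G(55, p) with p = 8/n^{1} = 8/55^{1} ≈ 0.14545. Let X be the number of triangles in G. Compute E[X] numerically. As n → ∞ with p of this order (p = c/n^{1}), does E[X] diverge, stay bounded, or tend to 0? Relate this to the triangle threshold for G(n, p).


Number of potential triangles: C(55, 3) = 26235.
Each occurs with probability p³ ≈ (0.14545)³ ≈ 3.0773854e-03.
By linearity: E[X] = C(55, 3)·p³ ≈ 26235 · 3.0773854e-03 ≈ 80.73521.
Here α = 1, so p = 8/n is exactly at the triangle threshold p ~ 1/n. Asymptotically E[X] → c³/6 = 8³/6 = 256/3 ≈ 85.33333, a bounded constant. In this regime the triangle count is asymptotically Poisson(c³/6).

E[X] ≈ 80.73521; in regime p = Θ(1/n^{1}) E[X] stays bounded (at the triangle threshold p ~ 1/n).


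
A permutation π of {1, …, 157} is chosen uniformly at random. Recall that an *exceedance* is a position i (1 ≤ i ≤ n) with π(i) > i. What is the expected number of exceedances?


Write X = Σ_{i=1}^{157} X_i, where X_i = 1_{π(i) > i}.
For each fixed i, π(i) is uniform over {1, …, 157} (marginal of a uniform permutation), so P[π(i) > i] = (n − i)/n. Summing: Σ_{i=1}^{157} (n − i)/n = (0 + 1 + … + 156)/157 = 157(157 − 1)/(2·157) = (157 − 1)/2.
Hence E[X] = Σ_{i=1}^{157} (157 − i)/157 = 78 ≈ 78.00000.

E[X] = 78 = 78.00000.


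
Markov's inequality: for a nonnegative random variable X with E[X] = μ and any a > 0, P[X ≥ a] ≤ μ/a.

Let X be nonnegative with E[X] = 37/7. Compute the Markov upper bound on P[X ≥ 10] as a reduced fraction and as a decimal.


μ = E[X] = 37/7, a = 10.
Markov: P[X ≥ 10] ≤ μ/a = (37/7)/10 = 37/70.
Numerically: ≈ 0.528571.
(Since a = 10 > μ = 5.285714, the bound 37/70 is < 1 and informative.)

P[X ≥ 10] ≤ 37/70 ≈ 0.528571.


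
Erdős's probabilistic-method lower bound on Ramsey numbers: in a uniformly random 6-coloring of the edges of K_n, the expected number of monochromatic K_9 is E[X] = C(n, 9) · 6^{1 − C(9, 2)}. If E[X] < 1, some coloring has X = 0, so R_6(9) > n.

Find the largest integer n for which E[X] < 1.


We need C(n, 9) · 6^{1 − 36} < 1, i.e. C(n, 9) < 6^{36 − 1} = 1719070799748422591028658176.
Check values of n near the boundary:
  n = 4404: C(4404, 9) = 1703375445537161676647015880; 1703375445537161676647015880 < 1719070799748422591028658176? YES
  n = 4405: C(4405, 9) = 1706862792900636302463627150; 1706862792900636302463627150 < 1719070799748422591028658176? YES
  n = 4406: C(4406, 9) = 1710356485221788389505285700; 1710356485221788389505285700 < 1719070799748422591028658176? YES
  n = 4407: C(4407, 9) = 1713856532599459170657070050; 1713856532599459170657070050 < 1719070799748422591028658176? YES
  n = 4408: C(4408, 9) = 1717362945146264156457459600; 1717362945146264156457459600 < 1719070799748422591028658176? YES
  n = 4409: C(4409, 9) = 1720875732988608787686577131; 1720875732988608787686577131 < 1719070799748422591028658176? NO
The largest n with C(n, 9) < 1719070799748422591028658176 is n = 4408 (where E[X] = 35778394690547169926197075/35813974994758803979763712 ≈ 0.999). Hence R_6(9) > 4408, i.e. R_6(9) ≥ 4409.

Largest n = 4408; hence R_6(9) > 4408.


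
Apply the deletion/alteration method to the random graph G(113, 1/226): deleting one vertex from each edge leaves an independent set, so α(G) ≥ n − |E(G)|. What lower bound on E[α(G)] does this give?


E[|E(G)|] = C(113, 2)·p = 6328 · (1/226) = 28.
E[α(G)] ≥ n − E[|E(G)|] = 113 − 28 = 85.
Numerically: ≈ 85.000.
(This is only a lower bound; the true E[α(G)] may be larger.)

E[α(G)] ≥ 85 ≈ 85.000.


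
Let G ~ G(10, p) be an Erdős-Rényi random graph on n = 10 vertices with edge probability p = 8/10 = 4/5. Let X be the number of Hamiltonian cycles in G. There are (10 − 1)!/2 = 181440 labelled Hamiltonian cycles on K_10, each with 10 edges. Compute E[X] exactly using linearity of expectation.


K_10 has (10 − 1)!/2 = 181440 labelled Hamiltonian cycles.
For each such Hamiltonian cycle H, let X_H = 1 if all 10 edges of H are present in G. Then P[X_H = 1] = p^{10} = (4/5)^{10} = 1048576/9765625.
By linearity of expectation: E[X] = Σ_H E[X_H] = 181440 · p^{10} = 181440 · 1048576/9765625 = 38050725888/1953125.
Numerically: E[X] ≈ 19482.

E[X] = 181440 · (4/5)^{10} = 38050725888/1953125 ≈ 19482.


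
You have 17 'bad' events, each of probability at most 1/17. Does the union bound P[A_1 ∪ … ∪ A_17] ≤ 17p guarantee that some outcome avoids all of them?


Union bound: P[∪_{i=1}^{17} A_i] ≤ Σ_i P[A_i] ≤ 17·p = 17·(1/17) = 1.
Numerically: 1 ≈ 1.0000.
Is 1 < 1? NO.
Since the bound 1 is ≥ 1, the union bound is uninformative here; it does NOT by itself certify existence.

17·p = 1 ≈ 1.0000; existence NOT certified by the union bound.


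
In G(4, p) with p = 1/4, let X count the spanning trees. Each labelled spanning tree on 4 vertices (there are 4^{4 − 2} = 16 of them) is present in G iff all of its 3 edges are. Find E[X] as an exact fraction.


K_4 has 4^{4 − 2} = 16 labelled spanning trees.
For each such spanning tree H, let X_H = 1 if all 3 edges of H are present in G. Then P[X_H = 1] = p^{3} = (1/4)^{3} = 1/64.
By linearity of expectation: E[X] = Σ_H E[X_H] = 16 · p^{3} = 16 · 1/64 = 1/4.
Numerically: E[X] ≈ 0.25.

E[X] = 16 · (1/4)^{3} = 1/4 ≈ 0.25.


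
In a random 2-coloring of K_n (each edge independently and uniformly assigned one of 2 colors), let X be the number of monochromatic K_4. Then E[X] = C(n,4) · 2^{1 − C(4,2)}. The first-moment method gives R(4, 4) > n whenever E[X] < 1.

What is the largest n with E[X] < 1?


We need C(n, 4) · 2^{1 − 6} < 1, i.e. C(n, 4) < 2^{6 − 1} = 32.
Check values of n near the boundary:
  n = 4: C(4, 4) = 1; 1 < 32? YES
  n = 5: C(5, 4) = 5; 5 < 32? YES
  n = 6: C(6, 4) = 15; 15 < 32? YES
  n = 7: C(7, 4) = 35; 35 < 32? NO
The largest n with C(n, 4) < 32 is n = 6 (where E[X] = 15/32 ≈ 0.468750). Hence R(4, 4) > 6, i.e. R(4, 4) ≥ 7.

Largest n = 6; hence R(4, 4) > 6.


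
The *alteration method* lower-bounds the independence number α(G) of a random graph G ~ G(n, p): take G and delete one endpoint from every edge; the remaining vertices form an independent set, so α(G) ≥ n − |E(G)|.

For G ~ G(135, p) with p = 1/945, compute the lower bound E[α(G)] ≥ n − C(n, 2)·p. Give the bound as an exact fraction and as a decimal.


E[|E(G)|] = C(135, 2)·p = 9045 · (1/945) = 67/7.
E[α(G)] ≥ n − E[|E(G)|] = 135 − 67/7 = 878/7.
Numerically: ≈ 125.428571.
(This is only a lower bound; the true E[α(G)] may be larger.)

E[α(G)] ≥ 878/7 ≈ 125.428571.


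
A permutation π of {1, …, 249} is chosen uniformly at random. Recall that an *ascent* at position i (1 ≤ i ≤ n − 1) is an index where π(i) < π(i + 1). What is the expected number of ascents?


Write X = Σ X_I over i = 1, …, 248, with X_I the indicator of one ascent.
There are 248 indicators.
For each fixed i, the pair (π(i), π(i+1)) is a uniformly random ordered pair of distinct values from {1, …, 249}; by symmetry P[π(i) < π(i+1)] = 1/2.
By linearity: E[X] = 248 · (1/2) = (249 − 1) · (1/2) = 124 ≈ 124.000000.

E[X] = 124 = 124.000000.


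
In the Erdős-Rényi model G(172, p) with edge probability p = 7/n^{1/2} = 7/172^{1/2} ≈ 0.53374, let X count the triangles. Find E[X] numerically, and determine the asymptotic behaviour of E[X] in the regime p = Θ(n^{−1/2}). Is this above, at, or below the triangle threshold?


Number of potential triangles: C(172, 3) = 833340.
Each occurs with probability p³ ≈ (0.53374)³ ≈ 1.5205526e-01.
By linearity: E[X] = C(172, 3)·p³ ≈ 833340 · 1.5205526e-01 ≈ 126713.73081.
Since α = 1/2 < 1, p = c/n^{1/2} ≫ 1/n is above the triangle threshold p ~ 1/n. Asymptotically E[X] ~ (c³/6)·n^{3(1−α)} = (7³/6)·n^{1.5} → ∞; triangles are abundant w.h.p.

E[X] ≈ 126713.73081; in regime p = Θ(1/n^{1/2}) E[X] diverges (above the triangle threshold p ~ 1/n).


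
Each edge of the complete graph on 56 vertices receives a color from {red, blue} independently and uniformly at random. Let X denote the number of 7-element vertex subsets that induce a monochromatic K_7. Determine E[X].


Let X = Σ_S X_S over the C(56, 7) = 231917400 subsets S of size 7, where X_S = 1 if the K_7 on S is monochromatic.
For a fixed S, the K_7 on S has C(7, 2) = 21 edges. P[all 21 edges red] = (1/2)^21, and likewise for blue, so P[monochromatic] = 2·(1/2)^21 = 2^{1 − 21} = 1/1048576.
By linearity: E[X] = C(56, 7) · 2^{1 − 21} = 231917400 · 1/1048576 = 28989675/131072.
Numerically: E[X] ≈ 221.1737.

E[X] = C(56,7)·2^(1−C(7,2)) = 28989675/131072 ≈ 221.1737.


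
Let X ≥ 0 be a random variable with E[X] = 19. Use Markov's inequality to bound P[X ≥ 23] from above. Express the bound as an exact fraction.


μ = E[X] = 19, a = 23.
Markov: P[X ≥ 23] ≤ μ/a = (19)/23 = 19/23.
Numerically: ≈ 0.826.
(Since a = 23 > μ = 19.000, the bound 19/23 is < 1 and informative.)

P[X ≥ 23] ≤ 19/23 ≈ 0.826.


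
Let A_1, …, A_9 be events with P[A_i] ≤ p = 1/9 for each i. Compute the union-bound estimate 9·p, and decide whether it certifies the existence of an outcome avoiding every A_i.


Union bound: P[∪_{i=1}^{9} A_i] ≤ Σ_i P[A_i] ≤ 9·p = 9·(1/9) = 1.
Numerically: 1 ≈ 1.000.
Is 1 < 1? NO.
Since the bound 1 is ≥ 1, the union bound is uninformative here; it does NOT by itself certify existence.

9·p = 1 ≈ 1.000; existence NOT certified by the union bound.


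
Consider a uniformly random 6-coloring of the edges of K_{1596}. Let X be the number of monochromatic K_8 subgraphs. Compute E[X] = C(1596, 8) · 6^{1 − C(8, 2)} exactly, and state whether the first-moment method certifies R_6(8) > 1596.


E[X] = C(1596, 8) · 6^{1 − 28} = 1025915067760710553965 · 6^{−27} = 1025915067760710553965/1023490369077469249536.
As a reduced fraction: E[X] = 37996854361507798295/37907050706572935168 ≈ 1.002369.
Is E[X] < 1? NO.
Since E[X] ≥ 1, the first-moment bound is inconclusive at n = 1596; it does NOT by itself certify R_6(8) > 1596.

E[X] = 37996854361507798295/37907050706572935168 ≈ 1.002369; E[X] ≥ 1; first-moment method inconclusive here.


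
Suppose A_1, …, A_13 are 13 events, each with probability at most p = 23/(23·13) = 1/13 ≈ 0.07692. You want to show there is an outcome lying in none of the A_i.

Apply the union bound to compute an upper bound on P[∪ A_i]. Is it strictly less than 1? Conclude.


Union bound: P[∪_{i=1}^{13} A_i] ≤ Σ_i P[A_i] ≤ 13·p = 13·(1/13) = 1.
Numerically: 1 ≈ 1.00000.
Is 1 < 1? NO.
Since the bound 1 is ≥ 1, the union bound is uninformative here; it does NOT by itself certify existence.

13·p = 1 ≈ 1.00000; existence NOT certified by the union bound.


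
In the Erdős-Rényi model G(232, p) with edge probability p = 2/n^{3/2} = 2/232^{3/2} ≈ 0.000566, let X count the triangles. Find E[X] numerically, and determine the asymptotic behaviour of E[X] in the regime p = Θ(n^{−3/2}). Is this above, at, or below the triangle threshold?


Number of potential triangles: C(232, 3) = 2054360.
Each occurs with probability p³ ≈ (0.000566)³ ≈ 1.81298e-10.
By linearity: E[X] = C(232, 3)·p³ ≈ 2054360 · 1.81298e-10 ≈ 0.000.
Since α = 3/2 > 1, p = c/n^{3/2} = o(1/n) is below the triangle threshold p ~ 1/n. Asymptotically E[X] ~ (c³/6)·n^{3(1−α)} = (2³/6)·n^{-1.5} → 0, so by Markov's inequality G has no triangles w.h.p.

E[X] ≈ 0.000; in regime p = Θ(1/n^{3/2}) E[X] tends to 0 (below the triangle threshold p ~ 1/n).


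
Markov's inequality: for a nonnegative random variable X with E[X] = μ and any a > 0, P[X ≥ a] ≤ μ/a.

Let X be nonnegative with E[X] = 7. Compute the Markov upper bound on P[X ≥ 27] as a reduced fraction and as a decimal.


μ = E[X] = 7, a = 27.
Markov: P[X ≥ 27] ≤ μ/a = (7)/27 = 7/27.
Numerically: ≈ 0.25926.
(Since a = 27 > μ = 7.00000, the bound 7/27 is < 1 and informative.)

P[X ≥ 27] ≤ 7/27 ≈ 0.25926.


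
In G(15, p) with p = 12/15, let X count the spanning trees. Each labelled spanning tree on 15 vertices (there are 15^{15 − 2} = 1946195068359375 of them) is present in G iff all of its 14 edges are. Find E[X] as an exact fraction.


K_15 has 15^{15 − 2} = 1946195068359375 labelled spanning trees.
For each such spanning tree H, let X_H = 1 if all 14 edges of H are present in G. Then P[X_H = 1] = p^{14} = (4/5)^{14} = 268435456/6103515625.
Summing the indicators: E[X] = Σ_H E[X_H] = 1946195068359375 · p^{14} = 1946195068359375 · 268435456/6103515625 = 427972821516288/5.
Numerically: E[X] ≈ 8.55946e+13.

E[X] = 1946195068359375 · (4/5)^{14} = 427972821516288/5 ≈ 8.55946e+13.


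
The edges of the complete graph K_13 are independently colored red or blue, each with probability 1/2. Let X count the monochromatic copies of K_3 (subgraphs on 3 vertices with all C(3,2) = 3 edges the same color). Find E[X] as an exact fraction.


Let X = Σ_S X_S over the C(13, 3) = 286 subsets S of size 3, where X_S = 1 if the K_3 on S is monochromatic.
For a fixed S, the K_3 on S has C(3, 2) = 3 edges. P[all 3 edges red] = (1/2)^3, and likewise for blue, so P[monochromatic] = 2·(1/2)^3 = 2^{1 − 3} = 1/4.
By linearity: E[X] = C(13, 3) · 2^{1 − 3} = 286 · 1/4 = 143/2.
Numerically: E[X] ≈ 71.50000.

E[X] = C(13,3)·2^(1−C(3,2)) = 143/2 ≈ 71.50000.


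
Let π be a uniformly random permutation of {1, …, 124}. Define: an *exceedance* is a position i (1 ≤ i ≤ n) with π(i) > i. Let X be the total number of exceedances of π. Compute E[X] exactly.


Write X = Σ_{i=1}^{124} X_i, where X_i = 1_{π(i) > i}.
For each fixed i, π(i) is uniform over {1, …, 124} (marginal of a uniform permutation), so P[π(i) > i] = (n − i)/n. Summing: Σ_{i=1}^{124} (n − i)/n = (0 + 1 + … + 123)/124 = 124(124 − 1)/(2·124) = (124 − 1)/2.
Hence E[X] = Σ_{i=1}^{124} (124 − i)/124 = 123/2 ≈ 61.5000.

E[X] = 123/2 = 61.5000.


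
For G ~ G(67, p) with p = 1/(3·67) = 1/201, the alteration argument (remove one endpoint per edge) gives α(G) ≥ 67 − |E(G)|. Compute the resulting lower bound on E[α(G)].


E[|E(G)|] = C(67, 2)·p = 2211 · (1/201) = 11.
E[α(G)] ≥ n − E[|E(G)|] = 67 − 11 = 56.
Numerically: ≈ 56.0000.
(This is only a lower bound; the true E[α(G)] may be larger.)

E[α(G)] ≥ 56 ≈ 56.0000.


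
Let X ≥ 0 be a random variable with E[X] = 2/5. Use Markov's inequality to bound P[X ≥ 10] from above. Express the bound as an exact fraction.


μ = E[X] = 2/5, a = 10.
Markov: P[X ≥ 10] ≤ μ/a = (2/5)/10 = 1/25.
Numerically: ≈ 0.04000.
(Since a = 10 > μ = 0.40000, the bound 1/25 is < 1 and informative.)

P[X ≥ 10] ≤ 1/25 ≈ 0.04000.


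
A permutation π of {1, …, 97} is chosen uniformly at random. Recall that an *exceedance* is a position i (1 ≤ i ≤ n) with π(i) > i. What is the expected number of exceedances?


Write X = Σ_{i=1}^{97} X_i, where X_i = 1_{π(i) > i}.
For each fixed i, π(i) is uniform over {1, …, 97} (marginal of a uniform permutation), so P[π(i) > i] = (n − i)/n. Summing: Σ_{i=1}^{97} (n − i)/n = (0 + 1 + … + 96)/97 = 97(97 − 1)/(2·97) = (97 − 1)/2.
Hence E[X] = Σ_{i=1}^{97} (97 − i)/97 = 48 ≈ 48.00000.

E[X] = 48 = 48.00000.


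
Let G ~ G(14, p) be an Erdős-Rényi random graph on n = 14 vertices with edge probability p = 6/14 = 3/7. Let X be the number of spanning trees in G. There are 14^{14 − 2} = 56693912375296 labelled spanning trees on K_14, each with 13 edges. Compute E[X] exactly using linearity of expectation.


K_14 has 14^{14 − 2} = 56693912375296 labelled spanning trees.
For each such spanning tree H, let X_H = 1 if all 13 edges of H are present in G. Then P[X_H = 1] = p^{13} = (3/7)^{13} = 1594323/96889010407.
By linearity: E[X] = Σ_H E[X_H] = 56693912375296 · p^{13} = 56693912375296 · 1594323/96889010407 = 6530347008/7.
Numerically: E[X] ≈ 9.3291e+08.

E[X] = 56693912375296 · (3/7)^{13} = 6530347008/7 ≈ 9.3291e+08.


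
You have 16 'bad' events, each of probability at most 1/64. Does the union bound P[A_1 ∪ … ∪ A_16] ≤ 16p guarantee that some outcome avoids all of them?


Union bound: P[∪_{i=1}^{16} A_i] ≤ Σ_i P[A_i] ≤ 16·p = 16·(1/64) = 1/4.
Numerically: 1/4 ≈ 0.2500000.
Is 1/4 < 1? YES.
Since P[∪ A_i] ≤ 1/4 < 1, the complement has P[∩ A_i^c] ≥ 1 − 1/4 = 3/4 > 0, so some outcome avoids every A_i.

16·p = 1/4 ≈ 0.2500000; existence CERTIFIED by the union bound.


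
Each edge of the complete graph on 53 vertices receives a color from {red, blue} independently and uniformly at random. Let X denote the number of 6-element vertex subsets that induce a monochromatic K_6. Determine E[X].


Let X = Σ_S X_S over the C(53, 6) = 22957480 subsets S of size 6, where X_S = 1 if the K_6 on S is monochromatic.
For a fixed S, the K_6 on S has C(6, 2) = 15 edges. P[all 15 edges red] = (1/2)^15, and likewise for blue, so P[monochromatic] = 2·(1/2)^15 = 2^{1 − 15} = 1/16384.
By linearity of expectation: E[X] = C(53, 6) · 2^{1 − 15} = 22957480 · 1/16384 = 2869685/2048.
Numerically: E[X] ≈ 1401.213379.

E[X] = C(53,6)·2^(1−C(6,2)) = 2869685/2048 ≈ 1401.213379.


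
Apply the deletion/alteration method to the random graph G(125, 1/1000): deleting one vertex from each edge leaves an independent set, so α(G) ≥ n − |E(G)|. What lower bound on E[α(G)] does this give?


E[|E(G)|] = C(125, 2)·p = 7750 · (1/1000) = 31/4.
E[α(G)] ≥ n − E[|E(G)|] = 125 − 31/4 = 469/4.
Numerically: ≈ 117.2500.
(This is only a lower bound; the true E[α(G)] may be larger.)

E[α(G)] ≥ 469/4 ≈ 117.2500.


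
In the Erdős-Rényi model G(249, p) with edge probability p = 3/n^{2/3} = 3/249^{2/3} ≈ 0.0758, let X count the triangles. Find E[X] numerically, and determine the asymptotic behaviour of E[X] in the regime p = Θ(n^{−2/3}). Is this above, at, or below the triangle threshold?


Number of potential triangles: C(249, 3) = 2542124.
Each occurs with probability p³ ≈ (0.0758)³ ≈ 4.35477e-04.
By linearity: E[X] = C(249, 3)·p³ ≈ 2542124 · 4.35477e-04 ≈ 1107.036.
Since α = 2/3 < 1, p = c/n^{2/3} ≫ 1/n is above the triangle threshold p ~ 1/n. Asymptotically E[X] ~ (c³/6)·n^{3(1−α)} = (3³/6)·n^{1} → ∞; triangles are abundant w.h.p.

E[X] ≈ 1107.036; in regime p = Θ(1/n^{2/3}) E[X] diverges (above the triangle threshold p ~ 1/n).


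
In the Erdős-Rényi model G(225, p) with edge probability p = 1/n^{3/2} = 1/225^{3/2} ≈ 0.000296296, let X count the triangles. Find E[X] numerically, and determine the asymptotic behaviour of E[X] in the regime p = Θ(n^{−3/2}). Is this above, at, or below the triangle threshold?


Number of potential triangles: C(225, 3) = 1873200.
Each occurs with probability p³ ≈ (0.000296296)³ ≈ 2.60122949e-11.
By linearity: E[X] = C(225, 3)·p³ ≈ 1873200 · 2.60122949e-11 ≈ 0.000049.
Since α = 3/2 > 1, p = c/n^{3/2} = o(1/n) is below the triangle threshold p ~ 1/n. Asymptotically E[X] ~ (c³/6)·n^{3(1−α)} = (1³/6)·n^{-1.5} → 0, so by Markov's inequality G has no triangles w.h.p.

E[X] ≈ 0.000049; in regime p = Θ(1/n^{3/2}) E[X] tends to 0 (below the triangle threshold p ~ 1/n).


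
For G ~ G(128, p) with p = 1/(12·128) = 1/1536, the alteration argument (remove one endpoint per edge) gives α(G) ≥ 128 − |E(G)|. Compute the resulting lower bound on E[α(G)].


E[|E(G)|] = C(128, 2)·p = 8128 · (1/1536) = 127/24.
E[α(G)] ≥ n − E[|E(G)|] = 128 − 127/24 = 2945/24.
Numerically: ≈ 122.708.
(This is only a lower bound; the true E[α(G)] may be larger.)

E[α(G)] ≥ 2945/24 ≈ 122.708.


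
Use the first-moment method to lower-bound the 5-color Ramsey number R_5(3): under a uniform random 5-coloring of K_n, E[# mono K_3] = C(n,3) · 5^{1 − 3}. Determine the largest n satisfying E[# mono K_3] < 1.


We need C(n, 3) · 5^{1 − 3} < 1, i.e. C(n, 3) < 5^{3 − 1} = 25.
Check values of n near the boundary:
  n = 3: C(3, 3) = 1; 1 < 25? YES
  n = 4: C(4, 3) = 4; 4 < 25? YES
  n = 5: C(5, 3) = 10; 10 < 25? YES
  n = 6: C(6, 3) = 20; 20 < 25? YES
  n = 7: C(7, 3) = 35; 35 < 25? NO
  n = 8: C(8, 3) = 56; 56 < 25? NO
The largest n with C(n, 3) < 25 is n = 6 (where E[X] = 4/5 ≈ 0.800000). Hence R_5(3) > 6, i.e. R_5(3) ≥ 7.

Largest n = 6; hence R_5(3) > 6.


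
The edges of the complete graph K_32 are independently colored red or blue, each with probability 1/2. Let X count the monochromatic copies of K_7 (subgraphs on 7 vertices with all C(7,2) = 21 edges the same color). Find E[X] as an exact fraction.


Let X = Σ_S X_S over the C(32, 7) = 3365856 subsets S of size 7, where X_S = 1 if the K_7 on S is monochromatic.
For a fixed S, the K_7 on S has C(7, 2) = 21 edges. P[all 21 edges red] = (1/2)^21, and likewise for blue, so P[monochromatic] = 2·(1/2)^21 = 2^{1 − 21} = 1/1048576.
By linearity of expectation: E[X] = C(32, 7) · 2^{1 − 21} = 3365856 · 1/1048576 = 105183/32768.
Numerically: E[X] ≈ 3.2099.

E[X] = C(32,7)·2^(1−C(7,2)) = 105183/32768 ≈ 3.2099.


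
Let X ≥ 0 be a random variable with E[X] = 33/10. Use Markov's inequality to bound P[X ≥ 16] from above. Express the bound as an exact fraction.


μ = E[X] = 33/10, a = 16.
Markov: P[X ≥ 16] ≤ μ/a = (33/10)/16 = 33/160.
Numerically: ≈ 0.2062.
(Since a = 16 > μ = 3.3000, the bound 33/160 is < 1 and informative.)

P[X ≥ 16] ≤ 33/160 ≈ 0.2062.


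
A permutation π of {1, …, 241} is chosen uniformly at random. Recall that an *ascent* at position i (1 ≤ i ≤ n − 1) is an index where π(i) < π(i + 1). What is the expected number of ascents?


Write X = Σ X_I over i = 1, …, 240, with X_I the indicator of one ascent.
There are 240 indicators.
For each fixed i, the pair (π(i), π(i+1)) is a uniformly random ordered pair of distinct values from {1, …, 241}; by symmetry P[π(i) < π(i+1)] = 1/2.
By linearity: E[X] = 240 · (1/2) = (241 − 1) · (1/2) = 120 ≈ 120.0000.

E[X] = 120 = 120.0000.


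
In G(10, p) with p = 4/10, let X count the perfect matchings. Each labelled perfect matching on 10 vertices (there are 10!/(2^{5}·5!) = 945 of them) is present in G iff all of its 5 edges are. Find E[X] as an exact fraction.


K_10 has 10!/(2^{5}·5!) = 945 labelled perfect matchings.
For each such perfect matching H, let X_H = 1 if all 5 edges of H are present in G. Then P[X_H = 1] = p^{5} = (2/5)^{5} = 32/3125.
By linearity of expectation: E[X] = Σ_H E[X_H] = 945 · p^{5} = 945 · 32/3125 = 6048/625.
Numerically: E[X] ≈ 9.677.

E[X] = 945 · (2/5)^{5} = 6048/625 ≈ 9.677.


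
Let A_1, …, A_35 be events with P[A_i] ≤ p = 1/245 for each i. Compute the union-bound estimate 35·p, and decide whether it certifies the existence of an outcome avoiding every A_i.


Union bound: P[∪_{i=1}^{35} A_i] ≤ Σ_i P[A_i] ≤ 35·p = 35·(1/245) = 1/7.
Numerically: 1/7 ≈ 0.143.
Is 1/7 < 1? YES.
Since P[∪ A_i] ≤ 1/7 < 1, the complement has P[∩ A_i^c] ≥ 1 − 1/7 = 6/7 > 0, so some outcome avoids every A_i.

35·p = 1/7 ≈ 0.143; existence CERTIFIED by the union bound.


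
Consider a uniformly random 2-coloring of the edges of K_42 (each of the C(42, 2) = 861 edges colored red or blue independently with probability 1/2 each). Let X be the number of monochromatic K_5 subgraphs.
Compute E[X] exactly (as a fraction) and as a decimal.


Let X = Σ_S X_S over the C(42, 5) = 850668 subsets S of size 5, where X_S = 1 if the K_5 on S is monochromatic.
For a fixed S, the K_5 on S has C(5, 2) = 10 edges. P[all 10 edges red] = (1/2)^10, and likewise for blue, so P[monochromatic] = 2·(1/2)^10 = 2^{1 − 10} = 1/512.
Summing: E[X] = C(42, 5) · 2^{1 − 10} = 850668 · 1/512 = 212667/128.
Numerically: E[X] ≈ 1661.460938.

E[X] = C(42,5)·2^(1−C(5,2)) = 212667/128 ≈ 1661.460938.


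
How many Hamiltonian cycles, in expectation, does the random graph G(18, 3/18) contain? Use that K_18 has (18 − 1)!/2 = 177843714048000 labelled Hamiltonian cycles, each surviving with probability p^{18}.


K_18 has (18 − 1)!/2 = 177843714048000 labelled Hamiltonian cycles.
For each such Hamiltonian cycle H, let X_H = 1 if all 18 edges of H are present in G. Then P[X_H = 1] = p^{18} = (1/6)^{18} = 1/101559956668416.
Summing the indicators: E[X] = Σ_H E[X_H] = 177843714048000 · p^{18} = 177843714048000 · 1/101559956668416 = 14889875/8503056.
Numerically: E[X] ≈ 1.751.

E[X] = 177843714048000 · (1/6)^{18} = 14889875/8503056 ≈ 1.751.


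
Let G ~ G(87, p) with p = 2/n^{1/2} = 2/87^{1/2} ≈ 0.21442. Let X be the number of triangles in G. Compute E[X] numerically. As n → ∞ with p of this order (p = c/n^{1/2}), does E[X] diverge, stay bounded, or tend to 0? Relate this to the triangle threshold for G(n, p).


Number of potential triangles: C(87, 3) = 105995.
Each occurs with probability p³ ≈ (0.21442)³ ≈ 9.8585061e-03.
By linearity: E[X] = C(87, 3)·p³ ≈ 105995 · 9.8585061e-03 ≈ 1044.95235.
Since α = 1/2 < 1, p = c/n^{1/2} ≫ 1/n is above the triangle threshold p ~ 1/n. Asymptotically E[X] ~ (c³/6)·n^{3(1−α)} = (2³/6)·n^{1.5} → ∞; triangles are abundant w.h.p.

E[X] ≈ 1044.95235; in regime p = Θ(1/n^{1/2}) E[X] diverges (above the triangle threshold p ~ 1/n).


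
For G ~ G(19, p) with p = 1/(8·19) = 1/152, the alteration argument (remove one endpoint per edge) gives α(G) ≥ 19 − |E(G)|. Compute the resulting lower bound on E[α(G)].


E[|E(G)|] = C(19, 2)·p = 171 · (1/152) = 9/8.
E[α(G)] ≥ n − E[|E(G)|] = 19 − 9/8 = 143/8.
Numerically: ≈ 17.875.
(This is only a lower bound; the true E[α(G)] may be larger.)

E[α(G)] ≥ 143/8 ≈ 17.875.


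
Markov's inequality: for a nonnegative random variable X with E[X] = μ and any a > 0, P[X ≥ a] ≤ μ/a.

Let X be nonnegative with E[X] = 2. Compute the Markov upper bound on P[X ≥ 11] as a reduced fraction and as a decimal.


μ = E[X] = 2, a = 11.
Markov: P[X ≥ 11] ≤ μ/a = (2)/11 = 2/11.
Numerically: ≈ 0.18182.
(Since a = 11 > μ = 2.00000, the bound 2/11 is < 1 and informative.)

P[X ≥ 11] ≤ 2/11 ≈ 0.18182.


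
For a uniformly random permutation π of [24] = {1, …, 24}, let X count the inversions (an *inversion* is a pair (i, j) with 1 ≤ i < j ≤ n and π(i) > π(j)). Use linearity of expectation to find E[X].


Write X = Σ X_I over the C(24, 2) = 276 pairs i < j, with X_I the indicator of one inversion.
There are 276 indicators.
For each fixed pair i < j, the values π(i) and π(j) are two distinct elements of {1, …, 24} in uniformly random order; by symmetry P[π(i) > π(j)] = 1/2.
By linearity: E[X] = 276 · (1/2) = C(24, 2) · (1/2) = 276/2 = 138 ≈ 138.000.

E[X] = 138 = 138.000.


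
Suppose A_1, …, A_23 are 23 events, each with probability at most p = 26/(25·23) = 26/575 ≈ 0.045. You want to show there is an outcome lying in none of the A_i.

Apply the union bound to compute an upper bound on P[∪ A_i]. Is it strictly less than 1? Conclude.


Union bound: P[∪_{i=1}^{23} A_i] ≤ Σ_i P[A_i] ≤ 23·p = 23·(26/575) = 26/25.
Numerically: 26/25 ≈ 1.040.
Is 26/25 < 1? NO.
Since the bound 26/25 is ≥ 1, the union bound is uninformative here; it does NOT by itself certify existence.

23·p = 26/25 ≈ 1.040; existence NOT certified by the union bound.


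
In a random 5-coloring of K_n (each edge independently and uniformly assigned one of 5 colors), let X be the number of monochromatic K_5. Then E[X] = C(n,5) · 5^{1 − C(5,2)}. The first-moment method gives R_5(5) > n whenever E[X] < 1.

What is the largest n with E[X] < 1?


We need C(n, 5) · 5^{1 − 10} < 1, i.e. C(n, 5) < 5^{10 − 1} = 1953125.
Check values of n near the boundary:
  n = 44: C(44, 5) = 1086008; 1086008 < 1953125? YES
  n = 45: C(45, 5) = 1221759; 1221759 < 1953125? YES
  n = 46: C(46, 5) = 1370754; 1370754 < 1953125? YES
  n = 47: C(47, 5) = 1533939; 1533939 < 1953125? YES
  n = 48: C(48, 5) = 1712304; 1712304 < 1953125? YES
  n = 49: C(49, 5) = 1906884; 1906884 < 1953125? YES
  n = 50: C(50, 5) = 2118760; 2118760 < 1953125? NO
The largest n with C(n, 5) < 1953125 is n = 49 (where E[X] = 1906884/1953125 ≈ 0.9763246). Hence R_5(5) > 49, i.e. R_5(5) ≥ 50.

Largest n = 49; hence R_5(5) > 49.
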